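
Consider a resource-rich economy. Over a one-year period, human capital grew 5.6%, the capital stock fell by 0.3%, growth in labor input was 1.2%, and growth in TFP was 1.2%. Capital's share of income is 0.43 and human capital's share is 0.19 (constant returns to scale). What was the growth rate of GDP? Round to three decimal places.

2.591%

Labor's share = 1 − 0.43 − 0.19 = 0.38.
The capital stock: 0.43 × (-0.3) = -0.129 pp.
Human capital: 0.19 × 5.6 = 1.064 pp.
Labor input: 0.38 × 1.2 = 0.456 pp.
Output growth = 1.2 + 1.391 = 2.591%.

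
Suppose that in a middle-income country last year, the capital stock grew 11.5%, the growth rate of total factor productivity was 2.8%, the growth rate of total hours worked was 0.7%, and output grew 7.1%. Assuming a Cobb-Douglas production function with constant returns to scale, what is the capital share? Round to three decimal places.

gY = gA + α·gK + (1−α)·gL, so gY − gA − gL = α(gK − gL).
7.1 − 2.8 − 0.7 = α × (11.5 − 0.7).
3.6 = 10.8 α, so α = 0.33333.

α = 0.333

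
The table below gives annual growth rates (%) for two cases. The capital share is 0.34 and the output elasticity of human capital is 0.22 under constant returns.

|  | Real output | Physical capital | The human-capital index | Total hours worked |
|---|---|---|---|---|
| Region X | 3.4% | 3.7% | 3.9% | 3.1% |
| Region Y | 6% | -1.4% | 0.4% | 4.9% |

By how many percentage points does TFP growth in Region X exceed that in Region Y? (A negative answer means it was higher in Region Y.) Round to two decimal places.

-4.31 percentage points

Labor's share = 1 − 0.34 − 0.22 = 0.44.
Region X: TFP = 3.4 − 1.258 − 0.858 − 1.364 = -0.08%.
Region Y: TFP = 6 + 0.476 − 0.088 − 2.156 = 4.232%.
Difference = -0.08 − (4.232) = -4.312 pp.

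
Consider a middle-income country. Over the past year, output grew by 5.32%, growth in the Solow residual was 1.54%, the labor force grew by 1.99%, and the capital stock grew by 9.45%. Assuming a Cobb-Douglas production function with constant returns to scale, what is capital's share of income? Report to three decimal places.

α = 0.240

gY = gA + α·gK + (1−α)·gL, so gY − gA − gL = α(gK − gL).
5.32 − 1.54 − 1.99 = α × (9.45 − 1.99).
1.79 = 7.46 α, so α = 0.23995.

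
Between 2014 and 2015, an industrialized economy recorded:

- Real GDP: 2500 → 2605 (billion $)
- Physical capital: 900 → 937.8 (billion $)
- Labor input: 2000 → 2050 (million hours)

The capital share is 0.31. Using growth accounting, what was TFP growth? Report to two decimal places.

Real GDP growth = (2605 − 2500) / 2500 = 4.2%.
Physical capital growth = (937.8 − 900) / 900 = 4.2%.
Labor input growth = (2050 − 2000) / 2000 = 2.5%.
Labor's share = 1 − 0.31 = 0.69.
Physical capital: 0.31 × 4.2 = 1.302 pp.
Labor input: 0.69 × 2.5 = 1.725 pp.
TFP growth = 4.2 − 3.027 = 1.173%.

1.17%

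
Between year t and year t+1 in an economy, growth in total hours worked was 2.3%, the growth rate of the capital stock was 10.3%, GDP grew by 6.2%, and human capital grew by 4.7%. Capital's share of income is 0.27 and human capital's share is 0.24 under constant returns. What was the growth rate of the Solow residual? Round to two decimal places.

1.16%

Labor's share = 1 − 0.27 − 0.24 = 0.49.
The capital stock: 0.27 × 10.3 = 2.781 pp.
Human capital: 0.24 × 4.7 = 1.128 pp.
Total hours worked: 0.49 × 2.3 = 1.127 pp.
TFP growth = 6.2 − 5.036 = 1.164%.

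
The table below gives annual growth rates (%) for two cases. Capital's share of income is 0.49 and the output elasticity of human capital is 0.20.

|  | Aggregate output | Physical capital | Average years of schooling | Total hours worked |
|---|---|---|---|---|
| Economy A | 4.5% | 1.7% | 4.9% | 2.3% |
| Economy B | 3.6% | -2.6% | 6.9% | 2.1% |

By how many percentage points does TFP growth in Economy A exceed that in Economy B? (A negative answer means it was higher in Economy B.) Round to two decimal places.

Labor's share = 1 − 0.49 − 0.2 = 0.31.
Economy A: TFP = 4.5 − 0.833 − 0.98 − 0.713 = 1.974%.
Economy B: TFP = 3.6 + 1.274 − 1.38 − 0.651 = 2.843%.
Difference = 1.974 − (2.843) = -0.869 pp.

-0.87 percentage points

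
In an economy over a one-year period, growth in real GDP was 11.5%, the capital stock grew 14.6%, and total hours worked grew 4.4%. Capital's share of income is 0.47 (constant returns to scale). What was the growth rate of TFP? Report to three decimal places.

2.306%

Labor's share = 1 − 0.47 = 0.53.
The capital stock: 0.47 × 14.6 = 6.862 pp.
Total hours worked: 0.53 × 4.4 = 2.332 pp.
TFP growth = 11.5 − 9.194 = 2.306%.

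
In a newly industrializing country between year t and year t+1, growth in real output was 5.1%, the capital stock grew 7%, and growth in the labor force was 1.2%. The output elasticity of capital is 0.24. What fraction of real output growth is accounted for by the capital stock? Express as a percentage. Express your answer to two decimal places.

The capital stock contributed 0.24 × 7 = 1.68 pp.
Share of growth = 1.68 / 5.1 × 100 = 32.9412%.

32.94%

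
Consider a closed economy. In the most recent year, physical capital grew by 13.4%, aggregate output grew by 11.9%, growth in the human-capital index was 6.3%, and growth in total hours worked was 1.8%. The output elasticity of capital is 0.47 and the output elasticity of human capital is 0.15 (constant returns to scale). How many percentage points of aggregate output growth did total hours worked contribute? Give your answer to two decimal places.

0.68 pp

Labor's share = 1 − 0.47 − 0.15 = 0.38.
Contribution = share × growth = 0.38 × 1.8 = 0.684 pp.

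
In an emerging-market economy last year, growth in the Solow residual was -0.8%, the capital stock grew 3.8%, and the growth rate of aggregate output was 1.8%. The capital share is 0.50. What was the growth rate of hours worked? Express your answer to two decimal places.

Labor's share = 1 − 0.5 = 0.5.
gY = gA + 0.5×3.8 + 0.5×g.
0.5×g = 1.8 + 0.8 − 1.9 = 0.7.
g = 0.7 / 0.5 = 1.4%.

Hours worked growth was 1.40%.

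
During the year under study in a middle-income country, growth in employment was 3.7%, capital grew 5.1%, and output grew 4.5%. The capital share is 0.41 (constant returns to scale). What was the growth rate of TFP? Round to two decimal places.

0.23%

Labor's share = 1 − 0.41 = 0.59.
Capital: 0.41 × 5.1 = 2.091 pp.
Employment: 0.59 × 3.7 = 2.183 pp.
TFP growth = 4.5 − 4.274 = 0.226%.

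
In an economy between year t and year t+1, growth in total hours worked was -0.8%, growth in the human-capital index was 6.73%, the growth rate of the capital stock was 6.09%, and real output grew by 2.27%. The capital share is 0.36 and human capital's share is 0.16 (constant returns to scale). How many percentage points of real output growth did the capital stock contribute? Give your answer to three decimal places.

Contribution = share × growth = 0.36 × 6.09 = 2.1924 pp.

2.192 percentage points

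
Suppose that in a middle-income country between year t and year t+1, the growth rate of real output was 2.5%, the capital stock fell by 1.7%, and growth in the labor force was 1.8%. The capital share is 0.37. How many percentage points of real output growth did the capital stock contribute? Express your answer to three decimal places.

Contribution = share × growth = 0.37 × (-1.7) = -0.629 pp.

-0.629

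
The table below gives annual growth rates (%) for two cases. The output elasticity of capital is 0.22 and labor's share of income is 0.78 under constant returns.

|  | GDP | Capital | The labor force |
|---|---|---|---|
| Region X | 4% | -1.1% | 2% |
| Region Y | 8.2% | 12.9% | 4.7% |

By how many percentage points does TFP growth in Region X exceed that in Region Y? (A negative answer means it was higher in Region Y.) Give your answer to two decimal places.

0.99 percentage points

Labor's share = 1 − 0.22 = 0.78.
Region X: TFP = 4 + 0.242 − 1.56 = 2.682%.
Region Y: TFP = 8.2 − 2.838 − 3.666 = 1.696%.
Difference = 2.682 − (1.696) = 0.986 pp.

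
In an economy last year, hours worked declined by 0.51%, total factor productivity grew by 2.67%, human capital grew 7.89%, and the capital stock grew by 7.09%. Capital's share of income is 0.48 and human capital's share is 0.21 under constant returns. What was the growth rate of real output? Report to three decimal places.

Real output growth was 7.572%.

Labor's share = 1 − 0.48 − 0.21 = 0.31.
The capital stock: 0.48 × 7.09 = 3.4032 pp.
Human capital: 0.21 × 7.89 = 1.6569 pp.
Hours worked: 0.31 × (-0.51) = -0.1581 pp.
Output growth = 2.67 + 4.902 = 7.572%.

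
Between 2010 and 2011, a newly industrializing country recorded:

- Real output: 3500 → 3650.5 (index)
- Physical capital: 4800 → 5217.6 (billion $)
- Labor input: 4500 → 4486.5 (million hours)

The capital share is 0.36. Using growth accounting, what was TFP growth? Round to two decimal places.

TFP grew 1.36%.

Real output growth = (3650.5 − 3500) / 3500 = 4.3%.
Physical capital growth = (5217.6 − 4800) / 4800 = 8.7%.
Labor input growth = (4486.5 − 4500) / 4500 = -0.3%.
Labor's share = 1 − 0.36 = 0.64.
Physical capital: 0.36 × 8.7 = 3.132 pp.
Labor input: 0.64 × (-0.3) = -0.192 pp.
TFP growth = 4.3 − 2.94 = 1.36%.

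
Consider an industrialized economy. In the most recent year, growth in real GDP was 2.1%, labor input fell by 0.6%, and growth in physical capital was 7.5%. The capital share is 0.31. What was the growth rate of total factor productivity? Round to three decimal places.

0.189%

Labor's share = 1 − 0.31 = 0.69.
Physical capital: 0.31 × 7.5 = 2.325 pp.
Labor input: 0.69 × (-0.6) = -0.414 pp.
TFP growth = 2.1 − 1.911 = 0.189%.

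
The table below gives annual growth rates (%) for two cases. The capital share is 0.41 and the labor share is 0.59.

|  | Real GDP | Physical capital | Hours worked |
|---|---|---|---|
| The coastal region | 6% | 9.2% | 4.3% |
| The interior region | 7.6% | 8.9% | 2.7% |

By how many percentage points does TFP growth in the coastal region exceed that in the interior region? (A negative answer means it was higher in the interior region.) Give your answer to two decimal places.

Labor's share = 1 − 0.41 = 0.59.
The coastal region: TFP = 6 − 3.772 − 2.537 = -0.309%.
The interior region: TFP = 7.6 − 3.649 − 1.593 = 2.358%.
Difference = -0.309 − (2.358) = -2.667 pp.

-2.67 percentage points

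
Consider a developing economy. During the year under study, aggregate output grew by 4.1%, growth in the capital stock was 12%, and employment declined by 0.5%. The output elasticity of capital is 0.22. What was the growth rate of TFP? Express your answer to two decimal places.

1.85%

Labor's share = 1 − 0.22 = 0.78.
The capital stock: 0.22 × 12 = 2.64 pp.
Employment: 0.78 × (-0.5) = -0.39 pp.
TFP growth = 4.1 − 2.25 = 1.85%.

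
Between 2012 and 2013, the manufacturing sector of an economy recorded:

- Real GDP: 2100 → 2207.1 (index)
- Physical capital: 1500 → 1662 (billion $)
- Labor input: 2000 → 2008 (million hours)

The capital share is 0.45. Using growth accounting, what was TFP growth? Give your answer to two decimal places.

Real GDP growth = (2207.1 − 2100) / 2100 = 5.1%.
Physical capital growth = (1662 − 1500) / 1500 = 10.8%.
Labor input growth = (2008 − 2000) / 2000 = 0.4%.
Labor's share = 1 − 0.45 = 0.55.
Physical capital: 0.45 × 10.8 = 4.86 pp.
Labor input: 0.55 × 0.4 = 0.22 pp.
TFP growth = 5.1 − 5.08 = 0.02%.

0.02%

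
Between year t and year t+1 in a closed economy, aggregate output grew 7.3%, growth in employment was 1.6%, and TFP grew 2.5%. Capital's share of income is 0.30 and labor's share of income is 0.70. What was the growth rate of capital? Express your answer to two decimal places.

Capital grew 12.27%.

Labor's share = 1 − 0.3 = 0.7.
gY = gA + 0.7×1.6 + 0.3×g.
0.3×g = 7.3 − 2.5 − 1.12 = 3.68.
g = 3.68 / 0.3 = 12.2667%.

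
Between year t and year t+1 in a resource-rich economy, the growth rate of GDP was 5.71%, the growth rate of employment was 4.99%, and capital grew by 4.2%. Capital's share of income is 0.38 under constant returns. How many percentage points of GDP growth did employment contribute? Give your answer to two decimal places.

Labor's share = 1 − 0.38 = 0.62.
Contribution = share × growth = 0.62 × 4.99 = 3.0938 pp.

3.09 percentage points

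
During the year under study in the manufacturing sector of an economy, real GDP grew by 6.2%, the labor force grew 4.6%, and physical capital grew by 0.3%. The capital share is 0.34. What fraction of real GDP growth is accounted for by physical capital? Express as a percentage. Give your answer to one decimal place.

Physical capital contributed 0.34 × 0.3 = 0.102 pp.
Share of growth = 0.102 / 6.2 × 100 = 1.645%.

1.6%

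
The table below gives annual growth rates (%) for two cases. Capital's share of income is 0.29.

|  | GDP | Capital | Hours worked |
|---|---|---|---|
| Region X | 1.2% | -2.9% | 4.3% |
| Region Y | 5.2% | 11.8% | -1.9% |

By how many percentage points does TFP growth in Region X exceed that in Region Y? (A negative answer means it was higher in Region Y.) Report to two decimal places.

-4.14 percentage points

Labor's share = 1 − 0.29 = 0.71.
Region X: TFP = 1.2 + 0.841 − 3.053 = -1.012%.
Region Y: TFP = 5.2 − 3.422 + 1.349 = 3.127%.
Difference = -1.012 − (3.127) = -4.139 pp.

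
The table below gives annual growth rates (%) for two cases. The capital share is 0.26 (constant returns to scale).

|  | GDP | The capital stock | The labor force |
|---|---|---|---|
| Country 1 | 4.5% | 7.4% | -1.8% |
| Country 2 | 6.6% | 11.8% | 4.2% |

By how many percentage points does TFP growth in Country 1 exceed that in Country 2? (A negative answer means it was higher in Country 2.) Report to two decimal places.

Labor's share = 1 − 0.26 = 0.74.
Country 1: TFP = 4.5 − 1.924 + 1.332 = 3.908%.
Country 2: TFP = 6.6 − 3.068 − 3.108 = 0.424%.
Difference = 3.908 − (0.424) = 3.484 pp.

3.48 percentage points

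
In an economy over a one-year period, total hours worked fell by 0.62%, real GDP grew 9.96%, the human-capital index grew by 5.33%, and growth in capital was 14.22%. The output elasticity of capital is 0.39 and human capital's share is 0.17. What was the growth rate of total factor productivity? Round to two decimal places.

Labor's share = 1 − 0.39 − 0.17 = 0.44.
Capital: 0.39 × 14.22 = 5.5458 pp.
The human-capital index: 0.17 × 5.33 = 0.9061 pp.
Total hours worked: 0.44 × (-0.62) = -0.2728 pp.
TFP growth = 9.96 − 6.1791 = 3.7809%.

Total factor productivity growth was 3.78%.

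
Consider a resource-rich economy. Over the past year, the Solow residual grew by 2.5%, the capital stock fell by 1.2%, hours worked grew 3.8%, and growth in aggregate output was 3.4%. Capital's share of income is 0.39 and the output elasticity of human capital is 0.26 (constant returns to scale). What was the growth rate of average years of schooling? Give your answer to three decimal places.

Labor's share = 1 − 0.39 − 0.26 = 0.35.
gY = gA + 0.39×(-1.2) + 0.35×3.8 + 0.26×g.
0.26×g = 3.4 − 2.5 − 0.862 = 0.038.
g = 0.038 / 0.26 = 0.14615%.

0.146%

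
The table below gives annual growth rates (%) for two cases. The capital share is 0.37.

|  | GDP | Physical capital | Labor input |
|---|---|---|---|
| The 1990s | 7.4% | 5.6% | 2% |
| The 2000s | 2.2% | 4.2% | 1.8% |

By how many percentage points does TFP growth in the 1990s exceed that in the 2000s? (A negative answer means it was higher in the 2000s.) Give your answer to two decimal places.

4.56 percentage points

Labor's share = 1 − 0.37 = 0.63.
The 1990s: TFP = 7.4 − 2.072 − 1.26 = 4.068%.
The 2000s: TFP = 2.2 − 1.554 − 1.134 = -0.488%.
Difference = 4.068 − (-0.488) = 4.556 pp.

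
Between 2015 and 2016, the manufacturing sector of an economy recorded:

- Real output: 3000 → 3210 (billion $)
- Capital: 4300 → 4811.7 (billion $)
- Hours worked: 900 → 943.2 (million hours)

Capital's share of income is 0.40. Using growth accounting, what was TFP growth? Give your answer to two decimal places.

Real output growth = (3210 − 3000) / 3000 = 7%.
Capital growth = (4811.7 − 4300) / 4300 = 11.9%.
Hours worked growth = (943.2 − 900) / 900 = 4.8%.
Labor's share = 1 − 0.4 = 0.6.
Capital: 0.4 × 11.9 = 4.76 pp.
Hours worked: 0.6 × 4.8 = 2.88 pp.
TFP growth = 7 − 7.64 = -0.64%.

-0.64%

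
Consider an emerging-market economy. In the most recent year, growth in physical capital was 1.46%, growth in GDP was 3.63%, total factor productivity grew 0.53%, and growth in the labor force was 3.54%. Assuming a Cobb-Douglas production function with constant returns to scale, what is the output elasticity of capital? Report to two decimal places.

gY = gA + α·gK + (1−α)·gL, so gY − gA − gL = α(gK − gL).
3.63 − 0.53 − 3.54 = α × (1.46 − 3.54).
-0.44 = -2.08 α, so α = 0.2115.

0.21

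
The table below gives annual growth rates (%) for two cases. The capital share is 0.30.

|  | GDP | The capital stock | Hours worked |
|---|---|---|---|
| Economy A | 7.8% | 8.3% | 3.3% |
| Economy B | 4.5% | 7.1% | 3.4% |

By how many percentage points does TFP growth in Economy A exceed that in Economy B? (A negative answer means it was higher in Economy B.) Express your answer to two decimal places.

3.01 percentage points

Labor's share = 1 − 0.3 = 0.7.
Economy A: TFP = 7.8 − 2.49 − 2.31 = 3%.
Economy B: TFP = 4.5 − 2.13 − 2.38 = -0.01%.
Difference = 3 − (-0.01) = 3.01 pp.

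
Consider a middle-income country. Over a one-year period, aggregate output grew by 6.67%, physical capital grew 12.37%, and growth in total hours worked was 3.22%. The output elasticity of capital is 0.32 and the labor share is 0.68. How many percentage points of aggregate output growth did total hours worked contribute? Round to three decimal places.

Labor's share = 1 − 0.32 = 0.68.
Contribution = share × growth = 0.68 × 3.22 = 2.1896 pp.

2.190 percentage points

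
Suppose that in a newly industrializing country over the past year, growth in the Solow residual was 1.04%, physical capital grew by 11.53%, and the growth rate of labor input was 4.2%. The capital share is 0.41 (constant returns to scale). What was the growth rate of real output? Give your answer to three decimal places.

8.245%

Labor's share = 1 − 0.41 = 0.59.
Physical capital: 0.41 × 11.53 = 4.7273 pp.
Labor input: 0.59 × 4.2 = 2.478 pp.
Output growth = 1.04 + 7.2053 = 8.2453%.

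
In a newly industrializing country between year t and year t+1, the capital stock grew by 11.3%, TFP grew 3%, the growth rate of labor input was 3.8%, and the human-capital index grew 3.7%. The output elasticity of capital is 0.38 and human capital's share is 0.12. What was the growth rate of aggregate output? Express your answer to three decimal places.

9.638%

Labor's share = 1 − 0.38 − 0.12 = 0.5.
The capital stock: 0.38 × 11.3 = 4.294 pp.
The human-capital index: 0.12 × 3.7 = 0.444 pp.
Labor input: 0.5 × 3.8 = 1.9 pp.
Output growth = 3 + 6.638 = 9.638%.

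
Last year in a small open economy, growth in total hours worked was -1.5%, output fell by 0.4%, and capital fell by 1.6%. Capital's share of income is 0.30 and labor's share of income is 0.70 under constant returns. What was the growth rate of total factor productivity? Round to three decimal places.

Labor's share = 1 − 0.3 = 0.7.
Capital: 0.3 × (-1.6) = -0.48 pp.
Total hours worked: 0.7 × (-1.5) = -1.05 pp.
TFP growth = -0.4 + 1.53 = 1.13%.

1.130%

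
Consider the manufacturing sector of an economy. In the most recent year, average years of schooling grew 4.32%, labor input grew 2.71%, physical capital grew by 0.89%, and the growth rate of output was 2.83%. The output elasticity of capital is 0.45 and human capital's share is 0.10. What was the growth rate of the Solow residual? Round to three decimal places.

The Solow residual grew 0.778%.

Labor's share = 1 − 0.45 − 0.1 = 0.45.
Physical capital: 0.45 × 0.89 = 0.4005 pp.
Average years of schooling: 0.1 × 4.32 = 0.432 pp.
Labor input: 0.45 × 2.71 = 1.2195 pp.
TFP growth = 2.83 − 2.052 = 0.778%.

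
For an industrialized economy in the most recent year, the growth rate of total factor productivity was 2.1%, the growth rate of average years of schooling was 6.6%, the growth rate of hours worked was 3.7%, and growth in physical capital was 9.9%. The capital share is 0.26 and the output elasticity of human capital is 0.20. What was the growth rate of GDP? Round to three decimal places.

GDP growth was 7.992%.

Labor's share = 1 − 0.26 − 0.2 = 0.54.
Physical capital: 0.26 × 9.9 = 2.574 pp.
Average years of schooling: 0.2 × 6.6 = 1.32 pp.
Hours worked: 0.54 × 3.7 = 1.998 pp.
Output growth = 2.1 + 5.892 = 7.992%.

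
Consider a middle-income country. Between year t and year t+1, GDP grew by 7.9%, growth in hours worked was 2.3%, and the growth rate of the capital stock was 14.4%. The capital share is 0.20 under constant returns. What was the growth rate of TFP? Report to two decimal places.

3.18%

Labor's share = 1 − 0.2 = 0.8.
The capital stock: 0.2 × 14.4 = 2.88 pp.
Hours worked: 0.8 × 2.3 = 1.84 pp.
TFP growth = 7.9 − 4.72 = 3.18%.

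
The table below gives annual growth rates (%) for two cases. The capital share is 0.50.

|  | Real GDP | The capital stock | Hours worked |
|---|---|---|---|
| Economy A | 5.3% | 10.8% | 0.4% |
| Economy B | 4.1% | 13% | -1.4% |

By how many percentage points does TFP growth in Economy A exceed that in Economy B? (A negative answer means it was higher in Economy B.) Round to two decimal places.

Labor's share = 1 − 0.5 = 0.5.
Economy A: TFP = 5.3 − 5.4 − 0.2 = -0.3%.
Economy B: TFP = 4.1 − 6.5 + 0.7 = -1.7%.
Difference = -0.3 − (-1.7) = 1.4 pp.

1.40 percentage points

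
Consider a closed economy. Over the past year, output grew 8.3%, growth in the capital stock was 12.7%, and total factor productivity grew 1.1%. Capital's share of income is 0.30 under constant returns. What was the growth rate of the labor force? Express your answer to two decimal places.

4.84%

Labor's share = 1 − 0.3 = 0.7.
gY = gA + 0.3×12.7 + 0.7×g.
0.7×g = 8.3 − 1.1 − 3.81 = 3.39.
g = 3.39 / 0.7 = 4.8429%.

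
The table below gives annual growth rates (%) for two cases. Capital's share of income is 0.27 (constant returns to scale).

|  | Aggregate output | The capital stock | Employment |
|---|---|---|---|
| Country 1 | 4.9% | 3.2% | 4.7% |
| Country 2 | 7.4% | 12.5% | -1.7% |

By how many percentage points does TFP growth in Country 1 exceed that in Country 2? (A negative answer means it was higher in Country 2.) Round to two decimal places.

Labor's share = 1 − 0.27 = 0.73.
Country 1: TFP = 4.9 − 0.864 − 3.431 = 0.605%.
Country 2: TFP = 7.4 − 3.375 + 1.241 = 5.266%.
Difference = 0.605 − (5.266) = -4.661 pp.

-4.66 percentage points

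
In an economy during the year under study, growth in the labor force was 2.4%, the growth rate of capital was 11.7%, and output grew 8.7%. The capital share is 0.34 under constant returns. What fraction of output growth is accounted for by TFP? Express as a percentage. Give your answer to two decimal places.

36.07%

Labor's share = 1 − 0.34 = 0.66.
Capital: 0.34 × 11.7 = 3.978 pp.
The labor force: 0.66 × 2.4 = 1.584 pp.
TFP growth = 8.7 − 5.562 = 3.138%.
TFP share of growth = 3.138 / 8.7 × 100 = 36.069%.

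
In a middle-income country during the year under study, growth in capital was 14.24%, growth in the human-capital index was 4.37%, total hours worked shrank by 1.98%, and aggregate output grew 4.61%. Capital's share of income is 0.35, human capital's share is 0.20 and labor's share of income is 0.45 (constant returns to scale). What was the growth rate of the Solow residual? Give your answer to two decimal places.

Labor's share = 1 − 0.35 − 0.2 = 0.45.
Capital: 0.35 × 14.24 = 4.984 pp.
The human-capital index: 0.2 × 4.37 = 0.874 pp.
Total hours worked: 0.45 × (-1.98) = -0.891 pp.
TFP growth = 4.61 − 4.967 = -0.357%.

-0.36%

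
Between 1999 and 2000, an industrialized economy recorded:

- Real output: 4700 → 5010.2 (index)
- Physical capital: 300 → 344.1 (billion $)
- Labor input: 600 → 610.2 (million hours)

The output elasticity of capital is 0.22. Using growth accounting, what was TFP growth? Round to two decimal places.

Real output growth = (5010.2 − 4700) / 4700 = 6.6%.
Physical capital growth = (344.1 − 300) / 300 = 14.7%.
Labor input growth = (610.2 − 600) / 600 = 1.7%.
Labor's share = 1 − 0.22 = 0.78.
Physical capital: 0.22 × 14.7 = 3.234 pp.
Labor input: 0.78 × 1.7 = 1.326 pp.
TFP growth = 6.6 − 4.56 = 2.04%.

TFP growth was 2.04%.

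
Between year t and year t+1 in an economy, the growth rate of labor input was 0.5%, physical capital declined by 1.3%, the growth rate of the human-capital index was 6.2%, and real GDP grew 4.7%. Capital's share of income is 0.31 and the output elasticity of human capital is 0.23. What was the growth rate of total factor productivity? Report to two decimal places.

Labor's share = 1 − 0.31 − 0.23 = 0.46.
Physical capital: 0.31 × (-1.3) = -0.403 pp.
The human-capital index: 0.23 × 6.2 = 1.426 pp.
Labor input: 0.46 × 0.5 = 0.23 pp.
TFP growth = 4.7 − 1.253 = 3.447%.

Total factor productivity grew 3.45%.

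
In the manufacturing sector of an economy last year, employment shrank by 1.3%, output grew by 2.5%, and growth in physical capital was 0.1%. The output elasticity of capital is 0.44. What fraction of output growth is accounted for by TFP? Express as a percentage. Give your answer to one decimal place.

TFP accounted for 127.4% of growth.

Labor's share = 1 − 0.44 = 0.56.
Physical capital: 0.44 × 0.1 = 0.044 pp.
Employment: 0.56 × (-1.3) = -0.728 pp.
TFP growth = 2.5 + 0.684 = 3.184%.
TFP share of growth = 3.184 / 2.5 × 100 = 127.36%.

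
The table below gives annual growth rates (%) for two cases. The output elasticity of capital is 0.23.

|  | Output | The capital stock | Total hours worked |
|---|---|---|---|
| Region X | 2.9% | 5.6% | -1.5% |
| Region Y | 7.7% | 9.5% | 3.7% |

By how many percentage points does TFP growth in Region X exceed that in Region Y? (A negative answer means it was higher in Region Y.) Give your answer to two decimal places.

Labor's share = 1 − 0.23 = 0.77.
Region X: TFP = 2.9 − 1.288 + 1.155 = 2.767%.
Region Y: TFP = 7.7 − 2.185 − 2.849 = 2.666%.
Difference = 2.767 − (2.666) = 0.101 pp.

0.10 percentage points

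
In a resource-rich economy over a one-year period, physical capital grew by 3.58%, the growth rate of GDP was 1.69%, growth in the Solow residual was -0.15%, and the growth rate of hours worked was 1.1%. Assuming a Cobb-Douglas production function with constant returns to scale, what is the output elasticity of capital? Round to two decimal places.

0.30

gY = gA + α·gK + (1−α)·gL, so gY − gA − gL = α(gK − gL).
1.69 + 0.15 − 1.1 = α × (3.58 − 1.1).
0.74 = 2.48 α, so α = 0.2984.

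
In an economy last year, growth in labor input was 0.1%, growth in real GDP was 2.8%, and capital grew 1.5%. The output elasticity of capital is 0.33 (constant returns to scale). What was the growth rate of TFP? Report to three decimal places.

TFP grew 2.238%.

Labor's share = 1 − 0.33 = 0.67.
Capital: 0.33 × 1.5 = 0.495 pp.
Labor input: 0.67 × 0.1 = 0.067 pp.
TFP growth = 2.8 − 0.562 = 2.238%.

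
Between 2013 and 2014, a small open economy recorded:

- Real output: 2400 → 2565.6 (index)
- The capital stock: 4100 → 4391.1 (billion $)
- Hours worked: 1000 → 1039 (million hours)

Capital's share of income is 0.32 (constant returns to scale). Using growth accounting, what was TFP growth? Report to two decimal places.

Real output growth = (2565.6 − 2400) / 2400 = 6.9%.
The capital stock growth = (4391.1 − 4100) / 4100 = 7.1%.
Hours worked growth = (1039 − 1000) / 1000 = 3.9%.
Labor's share = 1 − 0.32 = 0.68.
The capital stock: 0.32 × 7.1 = 2.272 pp.
Hours worked: 0.68 × 3.9 = 2.652 pp.
TFP growth = 6.9 − 4.924 = 1.976%.

1.98%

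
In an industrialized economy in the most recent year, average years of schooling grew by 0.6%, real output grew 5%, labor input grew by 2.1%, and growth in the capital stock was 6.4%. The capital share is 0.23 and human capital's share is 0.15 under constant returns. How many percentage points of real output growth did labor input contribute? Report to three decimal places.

Labor's share = 1 − 0.23 − 0.15 = 0.62.
Contribution = share × growth = 0.62 × 2.1 = 1.302 pp.

1.302 pp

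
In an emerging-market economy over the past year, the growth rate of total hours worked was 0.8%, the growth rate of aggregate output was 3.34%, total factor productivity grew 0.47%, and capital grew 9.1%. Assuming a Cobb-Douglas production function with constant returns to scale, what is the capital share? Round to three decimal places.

gY = gA + α·gK + (1−α)·gL, so gY − gA − gL = α(gK − gL).
3.34 − 0.47 − 0.8 = α × (9.1 − 0.8).
2.07 = 8.3 α, so α = 0.2494.

α = 0.249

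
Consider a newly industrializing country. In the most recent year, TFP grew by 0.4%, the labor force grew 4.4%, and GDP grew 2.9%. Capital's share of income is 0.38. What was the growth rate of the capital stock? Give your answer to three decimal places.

-0.600%

Labor's share = 1 − 0.38 = 0.62.
gY = gA + 0.62×4.4 + 0.38×g.
0.38×g = 2.9 − 0.4 − 2.728 = -0.228.
g = -0.228 / 0.38 = -0.6%.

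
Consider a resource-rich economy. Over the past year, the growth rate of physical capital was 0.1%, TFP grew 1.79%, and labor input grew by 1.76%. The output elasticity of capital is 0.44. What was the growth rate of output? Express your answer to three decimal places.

Labor's share = 1 − 0.44 = 0.56.
Physical capital: 0.44 × 0.1 = 0.044 pp.
Labor input: 0.56 × 1.76 = 0.9856 pp.
Output growth = 1.79 + 1.0296 = 2.8196%.

Output growth was 2.820%.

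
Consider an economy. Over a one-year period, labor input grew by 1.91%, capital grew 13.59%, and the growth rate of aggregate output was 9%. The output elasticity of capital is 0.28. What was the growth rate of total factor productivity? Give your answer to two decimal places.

3.82%

Labor's share = 1 − 0.28 = 0.72.
Capital: 0.28 × 13.59 = 3.8052 pp.
Labor input: 0.72 × 1.91 = 1.3752 pp.
TFP growth = 9 − 5.1804 = 3.8196%.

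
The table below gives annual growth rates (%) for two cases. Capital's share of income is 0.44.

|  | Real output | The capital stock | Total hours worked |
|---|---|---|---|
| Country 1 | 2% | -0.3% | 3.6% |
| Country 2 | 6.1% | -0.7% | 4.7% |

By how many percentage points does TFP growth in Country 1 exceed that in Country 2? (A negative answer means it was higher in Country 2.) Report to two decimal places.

-3.66 percentage points

Labor's share = 1 − 0.44 = 0.56.
Country 1: TFP = 2 + 0.132 − 2.016 = 0.116%.
Country 2: TFP = 6.1 + 0.308 − 2.632 = 3.776%.
Difference = 0.116 − (3.776) = -3.66 pp.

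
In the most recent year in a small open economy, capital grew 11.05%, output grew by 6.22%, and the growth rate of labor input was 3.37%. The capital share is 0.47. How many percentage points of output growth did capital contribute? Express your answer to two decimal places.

Contribution = share × growth = 0.47 × 11.05 = 5.1935 pp.

5.19 pp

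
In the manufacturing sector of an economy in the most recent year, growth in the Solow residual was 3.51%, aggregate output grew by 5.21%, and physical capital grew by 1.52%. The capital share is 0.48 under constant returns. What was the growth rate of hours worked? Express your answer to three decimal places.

Labor's share = 1 − 0.48 = 0.52.
gY = gA + 0.48×1.52 + 0.52×g.
0.52×g = 5.21 − 3.51 − 0.7296 = 0.9704.
g = 0.9704 / 0.52 = 1.86615%.

Hours worked grew 1.866%.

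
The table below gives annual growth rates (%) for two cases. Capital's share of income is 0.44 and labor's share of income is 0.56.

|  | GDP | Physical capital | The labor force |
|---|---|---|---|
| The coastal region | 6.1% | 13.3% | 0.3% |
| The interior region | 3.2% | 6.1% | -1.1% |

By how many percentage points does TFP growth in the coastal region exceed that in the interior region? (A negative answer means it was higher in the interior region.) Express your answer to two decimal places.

Labor's share = 1 − 0.44 = 0.56.
The coastal region: TFP = 6.1 − 5.852 − 0.168 = 0.08%.
The interior region: TFP = 3.2 − 2.684 + 0.616 = 1.132%.
Difference = 0.08 − (1.132) = -1.052 pp.

-1.05 percentage points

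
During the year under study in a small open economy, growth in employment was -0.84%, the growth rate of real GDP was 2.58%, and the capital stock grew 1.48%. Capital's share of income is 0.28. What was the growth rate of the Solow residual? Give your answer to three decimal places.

Labor's share = 1 − 0.28 = 0.72.
The capital stock: 0.28 × 1.48 = 0.4144 pp.
Employment: 0.72 × (-0.84) = -0.6048 pp.
TFP growth = 2.58 + 0.1904 = 2.7704%.

2.770%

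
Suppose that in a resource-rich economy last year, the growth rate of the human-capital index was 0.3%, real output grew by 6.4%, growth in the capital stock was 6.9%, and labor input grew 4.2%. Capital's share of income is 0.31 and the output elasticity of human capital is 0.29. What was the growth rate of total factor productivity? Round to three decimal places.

Labor's share = 1 − 0.31 − 0.29 = 0.4.
The capital stock: 0.31 × 6.9 = 2.139 pp.
The human-capital index: 0.29 × 0.3 = 0.087 pp.
Labor input: 0.4 × 4.2 = 1.68 pp.
TFP growth = 6.4 − 3.906 = 2.494%.

2.494%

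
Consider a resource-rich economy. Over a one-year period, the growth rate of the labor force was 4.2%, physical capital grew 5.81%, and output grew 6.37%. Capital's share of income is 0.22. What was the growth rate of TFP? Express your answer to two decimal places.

TFP grew 1.82%.

Labor's share = 1 − 0.22 = 0.78.
Physical capital: 0.22 × 5.81 = 1.2782 pp.
The labor force: 0.78 × 4.2 = 3.276 pp.
TFP growth = 6.37 − 4.5542 = 1.8158%.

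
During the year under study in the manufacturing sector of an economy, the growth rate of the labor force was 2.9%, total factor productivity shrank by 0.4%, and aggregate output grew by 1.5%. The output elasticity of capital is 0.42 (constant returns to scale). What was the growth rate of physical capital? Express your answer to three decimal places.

Labor's share = 1 − 0.42 = 0.58.
gY = gA + 0.58×2.9 + 0.42×g.
0.42×g = 1.5 + 0.4 − 1.682 = 0.218.
g = 0.218 / 0.42 = 0.51905%.

0.519%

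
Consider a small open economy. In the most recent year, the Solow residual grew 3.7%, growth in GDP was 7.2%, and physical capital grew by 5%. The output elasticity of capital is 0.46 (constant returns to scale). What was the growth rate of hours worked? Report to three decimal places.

Labor's share = 1 − 0.46 = 0.54.
gY = gA + 0.46×5 + 0.54×g.
0.54×g = 7.2 − 3.7 − 2.3 = 1.2.
g = 1.2 / 0.54 = 2.22222%.

2.222%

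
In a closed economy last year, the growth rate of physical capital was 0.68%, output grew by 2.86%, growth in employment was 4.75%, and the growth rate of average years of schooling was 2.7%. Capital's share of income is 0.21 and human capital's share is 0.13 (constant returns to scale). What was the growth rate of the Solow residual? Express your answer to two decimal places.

Labor's share = 1 − 0.21 − 0.13 = 0.66.
Physical capital: 0.21 × 0.68 = 0.1428 pp.
Average years of schooling: 0.13 × 2.7 = 0.351 pp.
Employment: 0.66 × 4.75 = 3.135 pp.
TFP growth = 2.86 − 3.6288 = -0.7688%.

-0.77%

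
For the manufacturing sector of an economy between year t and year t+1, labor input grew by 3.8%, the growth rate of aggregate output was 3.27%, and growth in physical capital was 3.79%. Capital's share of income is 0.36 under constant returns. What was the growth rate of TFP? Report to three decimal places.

-0.526%

Labor's share = 1 − 0.36 = 0.64.
Physical capital: 0.36 × 3.79 = 1.3644 pp.
Labor input: 0.64 × 3.8 = 2.432 pp.
TFP growth = 3.27 − 3.7964 = -0.5264%.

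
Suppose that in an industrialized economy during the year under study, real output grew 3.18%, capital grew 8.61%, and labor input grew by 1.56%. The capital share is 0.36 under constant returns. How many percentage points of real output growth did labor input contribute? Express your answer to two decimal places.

1.00 percentage points

Labor's share = 1 − 0.36 = 0.64.
Contribution = share × growth = 0.64 × 1.56 = 0.9984 pp.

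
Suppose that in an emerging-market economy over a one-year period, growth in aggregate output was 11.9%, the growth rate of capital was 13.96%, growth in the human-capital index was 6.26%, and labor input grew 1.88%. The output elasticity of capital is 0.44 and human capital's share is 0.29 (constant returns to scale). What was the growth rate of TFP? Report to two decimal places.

TFP growth was 3.43%.

Labor's share = 1 − 0.44 − 0.29 = 0.27.
Capital: 0.44 × 13.96 = 6.1424 pp.
The human-capital index: 0.29 × 6.26 = 1.8154 pp.
Labor input: 0.27 × 1.88 = 0.5076 pp.
TFP growth = 11.9 − 8.4654 = 3.4346%.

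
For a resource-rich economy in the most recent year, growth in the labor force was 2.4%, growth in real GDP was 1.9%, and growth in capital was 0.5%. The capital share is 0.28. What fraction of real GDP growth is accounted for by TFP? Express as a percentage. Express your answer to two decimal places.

Labor's share = 1 − 0.28 = 0.72.
Capital: 0.28 × 0.5 = 0.14 pp.
The labor force: 0.72 × 2.4 = 1.728 pp.
TFP growth = 1.9 − 1.868 = 0.032%.
TFP share of growth = 0.032 / 1.9 × 100 = 1.6842%.

TFP accounted for 1.68% of growth.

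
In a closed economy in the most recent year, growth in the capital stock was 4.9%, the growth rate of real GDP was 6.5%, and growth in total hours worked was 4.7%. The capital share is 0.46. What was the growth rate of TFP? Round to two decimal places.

Labor's share = 1 − 0.46 = 0.54.
The capital stock: 0.46 × 4.9 = 2.254 pp.
Total hours worked: 0.54 × 4.7 = 2.538 pp.
TFP growth = 6.5 − 4.792 = 1.708%.

TFP growth was 1.71%.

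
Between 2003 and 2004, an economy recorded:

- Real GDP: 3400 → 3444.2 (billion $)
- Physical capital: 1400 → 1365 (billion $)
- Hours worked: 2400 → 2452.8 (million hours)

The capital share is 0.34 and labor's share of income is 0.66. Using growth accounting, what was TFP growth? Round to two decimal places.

TFP grew 0.70%.

Real GDP growth = (3444.2 − 3400) / 3400 = 1.3%.
Physical capital growth = (1365 − 1400) / 1400 = -2.5%.
Hours worked growth = (2452.8 − 2400) / 2400 = 2.2%.
Labor's share = 1 − 0.34 = 0.66.
Physical capital: 0.34 × (-2.5) = -0.85 pp.
Hours worked: 0.66 × 2.2 = 1.452 pp.
TFP growth = 1.3 − 0.602 = 0.698%.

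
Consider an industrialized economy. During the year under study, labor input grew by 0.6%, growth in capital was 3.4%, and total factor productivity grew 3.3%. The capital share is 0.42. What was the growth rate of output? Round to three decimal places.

5.076%

Labor's share = 1 − 0.42 = 0.58.
Capital: 0.42 × 3.4 = 1.428 pp.
Labor input: 0.58 × 0.6 = 0.348 pp.
Output growth = 3.3 + 1.776 = 5.076%.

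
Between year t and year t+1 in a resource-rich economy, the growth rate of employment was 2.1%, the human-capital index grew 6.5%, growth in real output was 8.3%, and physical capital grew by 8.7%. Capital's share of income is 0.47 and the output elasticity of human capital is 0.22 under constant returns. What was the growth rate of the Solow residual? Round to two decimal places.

Labor's share = 1 − 0.47 − 0.22 = 0.31.
Physical capital: 0.47 × 8.7 = 4.089 pp.
The human-capital index: 0.22 × 6.5 = 1.43 pp.
Employment: 0.31 × 2.1 = 0.651 pp.
TFP growth = 8.3 − 6.17 = 2.13%.

2.13%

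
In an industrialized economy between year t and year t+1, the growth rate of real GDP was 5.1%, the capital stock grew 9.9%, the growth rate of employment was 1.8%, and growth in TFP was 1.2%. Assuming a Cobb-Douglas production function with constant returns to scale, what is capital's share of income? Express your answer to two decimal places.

gY = gA + α·gK + (1−α)·gL, so gY − gA − gL = α(gK − gL).
5.1 − 1.2 − 1.8 = α × (9.9 − 1.8).
2.1 = 8.1 α, so α = 0.2593.

0.26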